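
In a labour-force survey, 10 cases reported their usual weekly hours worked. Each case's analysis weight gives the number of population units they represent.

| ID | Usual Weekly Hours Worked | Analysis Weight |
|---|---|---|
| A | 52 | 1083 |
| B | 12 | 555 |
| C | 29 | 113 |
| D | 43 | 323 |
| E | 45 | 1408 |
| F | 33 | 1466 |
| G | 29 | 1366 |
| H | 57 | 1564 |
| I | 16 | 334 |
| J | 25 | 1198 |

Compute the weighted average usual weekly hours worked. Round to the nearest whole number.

38

Weighted sum = 355936
Sum of weights = 1083 + 555 + 113 + 323 + 1408 + 1466 + 1366 + 1564 + 334 + 1198 = 9410
Weighted mean = 355936 / 9410 = 37.825292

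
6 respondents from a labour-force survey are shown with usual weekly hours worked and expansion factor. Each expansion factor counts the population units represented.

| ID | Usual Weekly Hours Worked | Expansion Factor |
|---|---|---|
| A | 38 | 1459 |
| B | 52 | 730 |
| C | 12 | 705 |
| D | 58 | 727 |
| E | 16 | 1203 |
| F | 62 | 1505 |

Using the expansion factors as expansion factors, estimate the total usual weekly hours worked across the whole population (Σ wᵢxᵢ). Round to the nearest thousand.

257000

Weighted total = 38×1459 + 52×730 + 12×705 + 58×727 + 16×1203 + 62×1505
  = 256586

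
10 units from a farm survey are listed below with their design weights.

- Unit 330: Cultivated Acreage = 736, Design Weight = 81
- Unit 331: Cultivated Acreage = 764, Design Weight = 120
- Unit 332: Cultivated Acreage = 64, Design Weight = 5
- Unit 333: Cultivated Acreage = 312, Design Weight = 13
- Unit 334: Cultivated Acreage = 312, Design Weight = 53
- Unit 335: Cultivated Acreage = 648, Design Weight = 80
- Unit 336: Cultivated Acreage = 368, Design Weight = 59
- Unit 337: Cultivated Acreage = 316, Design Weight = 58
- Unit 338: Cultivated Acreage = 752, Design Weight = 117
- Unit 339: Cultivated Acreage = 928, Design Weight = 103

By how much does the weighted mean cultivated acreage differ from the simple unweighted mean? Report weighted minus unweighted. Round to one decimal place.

129.7

Unweighted sum = 736 + 764 + 64 + 312 + 312 + 648 + 368 + 316 + 752 + 928 = 5200
Unweighted mean = 5200 / 10 = 520
Weighted sum = 736×81 + 764×120 + 64×5 + 312×13 + 312×53 + 648×80 + 368×59 + 316×58 + 752×117 + 928×103
  = 447656
Sum of weights = 81 + 120 + 5 + 13 + 53 + 80 + 59 + 58 + 117 + 103 = 689
Weighted mean = 447656 / 689 = 649.71843
Difference (weighted minus unweighted) = 129.71843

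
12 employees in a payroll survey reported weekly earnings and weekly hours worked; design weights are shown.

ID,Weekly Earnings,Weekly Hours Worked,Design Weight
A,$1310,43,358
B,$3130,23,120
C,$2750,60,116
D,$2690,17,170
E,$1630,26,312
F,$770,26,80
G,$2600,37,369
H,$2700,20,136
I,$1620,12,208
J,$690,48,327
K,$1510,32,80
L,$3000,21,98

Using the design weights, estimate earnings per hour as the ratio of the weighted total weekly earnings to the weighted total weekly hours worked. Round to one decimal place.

58.1

Σ wᵢ·y = 4495030
Σ wᵢ·x = 43×358 + 23×120 + 60×116 + 17×170 + 26×312 + 26×80 + 37×369 + 20×136 + 12×208 + 48×327 + 32×80 + 21×98
  = 77379
Ratio = 4495030 / 77379 = 58.091084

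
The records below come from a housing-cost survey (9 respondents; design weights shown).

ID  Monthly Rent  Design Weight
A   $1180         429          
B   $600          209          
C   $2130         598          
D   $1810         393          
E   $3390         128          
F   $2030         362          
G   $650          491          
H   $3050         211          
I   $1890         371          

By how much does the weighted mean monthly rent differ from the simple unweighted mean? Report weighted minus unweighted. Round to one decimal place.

Unweighted sum = 1180 + 600 + 2130 + 1810 + 3390 + 2030 + 650 + 3050 + 1890 = 16730
Unweighted mean = 16730 / 9 = 1858.8889
Weighted sum = 1180×429 + 600×209 + 2130×598 + 1810×393 + 3390×128 + 2030×362 + 650×491 + 3050×211 + 1890×371
  = 506220 + 125400 + 1273740 + 711330 + 433920 + 734860 + 319150 + 643550 + 701190 = 5449360
Sum of weights = 429 + 209 + 598 + 393 + 128 + 362 + 491 + 211 + 371 = 3192
Weighted mean = 5449360 / 3192 = 1707.193
Difference (weighted minus unweighted) = -151.69591

-151.7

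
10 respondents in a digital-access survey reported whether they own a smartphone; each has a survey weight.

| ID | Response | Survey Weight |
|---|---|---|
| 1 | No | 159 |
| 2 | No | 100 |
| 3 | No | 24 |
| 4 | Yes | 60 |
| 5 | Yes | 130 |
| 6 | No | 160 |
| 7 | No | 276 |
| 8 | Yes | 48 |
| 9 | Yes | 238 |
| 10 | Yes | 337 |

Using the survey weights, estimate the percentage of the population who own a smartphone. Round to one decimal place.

Sum of weights for 'Yes' = 60 + 130 + 48 + 238 + 337 = 813
Total weight = 159 + 100 + 24 + 60 + 130 + 160 + 276 + 48 + 238 + 337 = 1532
Weighted proportion = 813 / 1532 = 0.53067885 → 53.067885%

53.1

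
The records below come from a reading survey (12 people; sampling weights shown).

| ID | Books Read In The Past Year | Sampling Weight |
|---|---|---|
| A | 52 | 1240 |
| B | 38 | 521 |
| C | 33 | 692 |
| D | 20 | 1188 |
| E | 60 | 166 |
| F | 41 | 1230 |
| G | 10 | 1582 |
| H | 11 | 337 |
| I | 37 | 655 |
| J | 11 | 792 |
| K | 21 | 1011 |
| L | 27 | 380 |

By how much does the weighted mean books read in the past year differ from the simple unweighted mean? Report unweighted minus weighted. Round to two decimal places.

1.98

Unweighted sum = 52 + 38 + 33 + 20 + 60 + 41 + 10 + 11 + 37 + 11 + 21 + 27 = 361
Unweighted mean = 361 / 12 = 30.083333
Weighted sum = 52×1240 + 38×521 + 33×692 + 20×1188 + 60×166 + 41×1230 + 10×1582 + 11×337 + 37×655 + 11×792 + 21×1011 + 27×380
  = 64480 + 19798 + 22836 + 23760 + 9960 + 50430 + 15820 + 3707 + 24235 + 8712 + 21231 + 10260 = 275229
Sum of weights = 9794
Weighted mean = 275229 / 9794 = 28.101797
Difference (unweighted minus weighted) = 1.9815363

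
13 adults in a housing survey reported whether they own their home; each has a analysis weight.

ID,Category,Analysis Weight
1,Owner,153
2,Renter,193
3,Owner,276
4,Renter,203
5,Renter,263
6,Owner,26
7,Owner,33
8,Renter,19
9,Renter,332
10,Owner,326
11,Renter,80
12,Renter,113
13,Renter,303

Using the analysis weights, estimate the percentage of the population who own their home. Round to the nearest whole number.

35

Sum of weights for 'Owner' = 153 + 276 + 26 + 33 + 326 = 814
Total weight = 2320
Weighted proportion = 814 / 2320 = 0.35086207 → 35.086207%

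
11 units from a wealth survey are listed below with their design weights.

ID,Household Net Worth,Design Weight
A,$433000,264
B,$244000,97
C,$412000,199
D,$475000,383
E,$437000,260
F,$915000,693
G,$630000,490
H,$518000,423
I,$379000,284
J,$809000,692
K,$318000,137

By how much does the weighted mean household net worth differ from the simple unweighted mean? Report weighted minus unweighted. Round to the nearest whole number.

Unweighted sum = 433000 + 244000 + 412000 + 475000 + 437000 + 915000 + 630000 + 518000 + 379000 + 809000 + 318000 = 5570000
Unweighted mean = 5570000 / 11 = 506363.64
Weighted sum = 2388452000
Sum of weights = 264 + 97 + 199 + 383 + 260 + 693 + 490 + 423 + 284 + 692 + 137 = 3922
Weighted mean = 2388452000 / 3922 = 608988.27
Difference (weighted minus unweighted) = 102624.63

102625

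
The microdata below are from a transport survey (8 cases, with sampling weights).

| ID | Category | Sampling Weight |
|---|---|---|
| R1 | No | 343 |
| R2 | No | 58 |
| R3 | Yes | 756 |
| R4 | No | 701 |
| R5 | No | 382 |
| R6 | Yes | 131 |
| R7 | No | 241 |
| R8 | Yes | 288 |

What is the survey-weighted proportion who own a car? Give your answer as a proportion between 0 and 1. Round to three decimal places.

Sum of weights for 'Yes' = 756 + 131 + 288 = 1175
Total weight = 343 + 58 + 756 + 701 + 382 + 131 + 241 + 288 = 2900
Weighted proportion = 1175 / 2900 = 0.40517241

0.405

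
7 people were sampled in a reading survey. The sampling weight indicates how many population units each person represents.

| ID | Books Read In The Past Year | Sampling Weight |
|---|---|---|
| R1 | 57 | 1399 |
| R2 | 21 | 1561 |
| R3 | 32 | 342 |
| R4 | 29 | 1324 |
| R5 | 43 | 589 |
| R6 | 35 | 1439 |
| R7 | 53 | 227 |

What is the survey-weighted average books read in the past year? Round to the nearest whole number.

Weighted sum = 57×1399 + 21×1561 + 32×342 + 29×1324 + 43×589 + 35×1439 + 53×227
  = 79743 + 32781 + 10944 + 38396 + 25327 + 50365 + 12031 = 249587
Sum of weights = 1399 + 1561 + 342 + 1324 + 589 + 1439 + 227 = 6881
Weighted mean = 249587 / 6881 = 36.271908

36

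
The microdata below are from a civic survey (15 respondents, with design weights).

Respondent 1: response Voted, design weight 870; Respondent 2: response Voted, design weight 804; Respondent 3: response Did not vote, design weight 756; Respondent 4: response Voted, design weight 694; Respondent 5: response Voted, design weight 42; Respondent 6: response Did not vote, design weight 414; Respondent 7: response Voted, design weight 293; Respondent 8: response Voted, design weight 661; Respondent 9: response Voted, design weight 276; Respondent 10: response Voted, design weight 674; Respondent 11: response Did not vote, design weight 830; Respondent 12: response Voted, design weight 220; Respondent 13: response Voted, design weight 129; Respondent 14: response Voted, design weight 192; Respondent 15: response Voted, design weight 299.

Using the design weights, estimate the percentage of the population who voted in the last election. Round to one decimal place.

72.0

Sum of weights for 'Voted' = 870 + 804 + 694 + 42 + 293 + 661 + 276 + 674 + 220 + 129 + 192 + 299 = 5154
Total weight = 7154
Weighted proportion = 5154 / 7154 = 0.72043612 → 72.043612%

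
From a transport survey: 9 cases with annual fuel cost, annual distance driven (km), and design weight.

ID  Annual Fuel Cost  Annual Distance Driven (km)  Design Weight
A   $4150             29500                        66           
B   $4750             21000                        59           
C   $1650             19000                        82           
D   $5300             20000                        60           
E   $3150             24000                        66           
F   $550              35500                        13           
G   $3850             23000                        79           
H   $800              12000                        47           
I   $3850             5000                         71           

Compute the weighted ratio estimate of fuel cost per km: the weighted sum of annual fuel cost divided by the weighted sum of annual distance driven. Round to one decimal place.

Σ wᵢ·y = 4150×66 + 4750×59 + 1650×82 + 5300×60 + 3150×66 + 550×13 + 3850×79 + 800×47 + 3850×71
  = 1837600
Σ wᵢ·x = 29500×66 + 21000×59 + 19000×82 + 20000×60 + 24000×66 + 35500×13 + 23000×79 + 12000×47 + 5000×71
  = 1947000 + 1239000 + 1558000 + 1200000 + 1584000 + 461500 + 1817000 + 564000 + 355000 = 10725500
Ratio = 1837600 / 10725500 = 0.17133001

0.2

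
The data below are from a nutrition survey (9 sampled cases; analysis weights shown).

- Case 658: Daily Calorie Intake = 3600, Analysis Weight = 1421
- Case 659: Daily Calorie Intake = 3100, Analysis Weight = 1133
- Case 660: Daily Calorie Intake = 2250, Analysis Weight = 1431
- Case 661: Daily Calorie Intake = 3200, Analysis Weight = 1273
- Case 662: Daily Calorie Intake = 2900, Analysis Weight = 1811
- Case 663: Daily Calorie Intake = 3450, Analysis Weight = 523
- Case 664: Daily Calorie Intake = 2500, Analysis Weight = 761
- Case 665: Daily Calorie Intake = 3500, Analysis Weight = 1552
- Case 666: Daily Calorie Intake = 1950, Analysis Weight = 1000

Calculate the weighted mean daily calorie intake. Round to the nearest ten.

Weighted sum = 3600×1421 + 3100×1133 + 2250×1431 + 3200×1273 + 2900×1811 + 3450×523 + 2500×761 + 3500×1552 + 1950×1000
  = 5115600 + 3512300 + 3219750 + 4073600 + 5251900 + 1804350 + 1902500 + 5432000 + 1950000 = 32262000
Sum of weights = 10905
Weighted mean = 32262000 / 10905 = 2958.4594

2960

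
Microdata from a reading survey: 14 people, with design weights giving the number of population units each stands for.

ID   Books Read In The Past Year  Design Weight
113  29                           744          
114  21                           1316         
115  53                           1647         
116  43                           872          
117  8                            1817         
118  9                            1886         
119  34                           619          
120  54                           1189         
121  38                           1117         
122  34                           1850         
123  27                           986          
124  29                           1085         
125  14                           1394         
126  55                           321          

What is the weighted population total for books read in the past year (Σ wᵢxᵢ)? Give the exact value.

491365

Weighted total = 491365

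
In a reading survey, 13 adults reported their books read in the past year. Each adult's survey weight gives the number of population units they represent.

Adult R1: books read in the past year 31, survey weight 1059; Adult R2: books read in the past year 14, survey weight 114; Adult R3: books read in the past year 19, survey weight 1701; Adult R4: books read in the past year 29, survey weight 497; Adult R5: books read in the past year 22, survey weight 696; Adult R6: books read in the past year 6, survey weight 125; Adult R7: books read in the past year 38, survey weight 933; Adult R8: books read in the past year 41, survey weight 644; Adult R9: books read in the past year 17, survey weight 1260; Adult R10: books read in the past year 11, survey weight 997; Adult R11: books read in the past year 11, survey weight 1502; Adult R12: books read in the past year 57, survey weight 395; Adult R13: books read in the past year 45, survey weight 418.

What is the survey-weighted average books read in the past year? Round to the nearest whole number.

24

Weighted sum = 249311
Sum of weights = 10341
Weighted mean = 249311 / 10341 = 24.108984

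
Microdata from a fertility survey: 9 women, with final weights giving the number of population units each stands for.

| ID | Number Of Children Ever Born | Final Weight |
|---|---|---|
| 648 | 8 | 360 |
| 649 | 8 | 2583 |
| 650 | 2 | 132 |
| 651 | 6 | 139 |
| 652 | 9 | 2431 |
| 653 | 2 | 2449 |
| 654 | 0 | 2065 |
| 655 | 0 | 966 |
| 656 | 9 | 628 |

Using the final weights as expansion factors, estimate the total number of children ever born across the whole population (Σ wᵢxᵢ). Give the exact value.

Weighted total = 8×360 + 8×2583 + 2×132 + 6×139 + 9×2431 + 2×2449 + 0×2065 + 0×966 + 9×628
  = 2880 + 20664 + 264 + 834 + 21879 + 4898 + 0 + 0 + 5652 = 57071

57071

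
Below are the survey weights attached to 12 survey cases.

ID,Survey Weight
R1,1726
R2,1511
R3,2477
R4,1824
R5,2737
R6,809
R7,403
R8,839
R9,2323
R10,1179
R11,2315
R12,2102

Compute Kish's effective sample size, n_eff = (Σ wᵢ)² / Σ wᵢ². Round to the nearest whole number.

10

Σ wᵢ = 1726 + 1511 + 2477 + 1824 + 2737 + 809 + 403 + 839 + 2323 + 1179 + 2315 + 2102 = 20245
Σ wᵢ² = 40300681
n_eff = 20245² / 40300681 = 409860025 / 40300681 = 10.170052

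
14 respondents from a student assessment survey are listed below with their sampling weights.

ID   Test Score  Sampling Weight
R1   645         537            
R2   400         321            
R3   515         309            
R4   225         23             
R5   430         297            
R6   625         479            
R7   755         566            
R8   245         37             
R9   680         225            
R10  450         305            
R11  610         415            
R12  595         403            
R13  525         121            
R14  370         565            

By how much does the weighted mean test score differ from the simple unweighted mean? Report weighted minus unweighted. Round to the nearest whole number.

Unweighted sum = 7070
Unweighted mean = 7070 / 14 = 505
Weighted sum = 2558315
Sum of weights = 4603
Weighted mean = 2558315 / 4603 = 555.79296
Difference (weighted minus unweighted) = 50.792961

51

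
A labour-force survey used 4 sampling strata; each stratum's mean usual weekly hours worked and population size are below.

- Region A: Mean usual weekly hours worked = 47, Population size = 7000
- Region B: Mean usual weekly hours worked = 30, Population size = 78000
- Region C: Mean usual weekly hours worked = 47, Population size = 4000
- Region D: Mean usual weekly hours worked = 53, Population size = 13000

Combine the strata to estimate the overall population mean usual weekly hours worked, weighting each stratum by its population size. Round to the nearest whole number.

35

Σ Nₕ·x̄ₕ = 47×7000 + 30×78000 + 47×4000 + 53×13000
  = 3546000
Σ Nₕ = 102000
Overall mean = 3546000 / 102000 = 34.764706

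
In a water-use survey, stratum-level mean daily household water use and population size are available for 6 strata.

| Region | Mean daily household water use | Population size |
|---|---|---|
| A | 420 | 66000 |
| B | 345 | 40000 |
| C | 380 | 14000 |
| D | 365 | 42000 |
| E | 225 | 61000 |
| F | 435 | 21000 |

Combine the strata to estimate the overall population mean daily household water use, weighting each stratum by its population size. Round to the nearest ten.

Σ Nₕ·x̄ₕ = 420×66000 + 345×40000 + 380×14000 + 365×42000 + 225×61000 + 435×21000
  = 27720000 + 13800000 + 5320000 + 15330000 + 13725000 + 9135000 = 85030000
Σ Nₕ = 66000 + 40000 + 14000 + 42000 + 61000 + 21000 = 244000
Overall mean = 85030000 / 244000 = 348.48361

350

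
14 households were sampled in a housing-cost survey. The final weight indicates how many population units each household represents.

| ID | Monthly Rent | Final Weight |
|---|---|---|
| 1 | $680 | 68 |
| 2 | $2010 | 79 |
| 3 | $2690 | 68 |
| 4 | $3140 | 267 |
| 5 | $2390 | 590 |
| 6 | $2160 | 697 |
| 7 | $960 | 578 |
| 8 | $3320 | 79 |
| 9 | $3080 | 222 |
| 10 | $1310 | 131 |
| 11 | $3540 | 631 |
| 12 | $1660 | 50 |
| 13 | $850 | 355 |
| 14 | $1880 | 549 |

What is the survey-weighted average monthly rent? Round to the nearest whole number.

Weighted sum = 9465090
Sum of weights = 4364
Weighted mean = 9465090 / 4364 = 2168.9024

2169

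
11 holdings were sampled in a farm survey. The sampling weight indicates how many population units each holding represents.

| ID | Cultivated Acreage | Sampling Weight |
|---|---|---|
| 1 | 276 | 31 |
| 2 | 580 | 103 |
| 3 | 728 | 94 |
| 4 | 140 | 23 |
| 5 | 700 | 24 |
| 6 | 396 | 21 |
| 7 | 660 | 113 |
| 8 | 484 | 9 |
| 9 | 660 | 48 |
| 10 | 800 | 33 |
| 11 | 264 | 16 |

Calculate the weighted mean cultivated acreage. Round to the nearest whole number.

595

Weighted sum = 276×31 + 580×103 + 728×94 + 140×23 + 700×24 + 396×21 + 660×113 + 484×9 + 660×48 + 800×33 + 264×16
  = 8556 + 59740 + 68432 + 3220 + 16800 + 8316 + 74580 + 4356 + 31680 + 26400 + 4224 = 306304
Sum of weights = 515
Weighted mean = 306304 / 515 = 594.76505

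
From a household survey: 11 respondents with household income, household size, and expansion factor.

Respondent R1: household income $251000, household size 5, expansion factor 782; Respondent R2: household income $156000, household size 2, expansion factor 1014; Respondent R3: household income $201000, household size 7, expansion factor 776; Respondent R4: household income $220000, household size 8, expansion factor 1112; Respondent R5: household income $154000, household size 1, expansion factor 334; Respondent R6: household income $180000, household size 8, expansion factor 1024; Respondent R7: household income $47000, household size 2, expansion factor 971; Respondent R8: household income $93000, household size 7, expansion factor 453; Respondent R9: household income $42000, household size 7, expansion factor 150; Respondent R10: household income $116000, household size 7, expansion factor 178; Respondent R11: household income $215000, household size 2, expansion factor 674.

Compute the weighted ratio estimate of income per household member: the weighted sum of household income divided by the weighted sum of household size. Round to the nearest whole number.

Σ wᵢ·y = 251000×782 + 156000×1014 + 201000×776 + 220000×1112 + 154000×334 + 180000×1024 + 47000×971 + 93000×453 + 42000×150 + 116000×178 + 215000×674
  = 1250462000
Σ wᵢ·x = 5×782 + 2×1014 + 7×776 + 8×1112 + 1×334 + 8×1024 + 2×971 + 7×453 + 7×150 + 7×178 + 2×674
  = 37549
Ratio = 1250462000 / 37549 = 33302.139

33302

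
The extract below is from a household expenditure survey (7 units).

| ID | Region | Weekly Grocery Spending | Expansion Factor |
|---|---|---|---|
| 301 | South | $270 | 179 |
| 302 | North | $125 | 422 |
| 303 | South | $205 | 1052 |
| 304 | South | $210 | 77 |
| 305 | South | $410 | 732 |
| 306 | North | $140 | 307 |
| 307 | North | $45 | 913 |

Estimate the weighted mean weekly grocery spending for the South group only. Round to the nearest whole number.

South rows: 301, 303, 304, 305
Weighted sum = 270×179 + 205×1052 + 210×77 + 410×732
  = 48330 + 215660 + 16170 + 300120 = 580280
Sum of weights = 179 + 1052 + 77 + 732 = 2040
Weighted mean = 580280 / 2040 = 284.45098

284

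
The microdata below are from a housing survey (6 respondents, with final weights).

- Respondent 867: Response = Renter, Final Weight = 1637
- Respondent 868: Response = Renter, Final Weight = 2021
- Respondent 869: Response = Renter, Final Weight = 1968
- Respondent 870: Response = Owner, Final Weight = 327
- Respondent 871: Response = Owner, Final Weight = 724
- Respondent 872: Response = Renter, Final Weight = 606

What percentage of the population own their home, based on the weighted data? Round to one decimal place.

Sum of weights for 'Owner' = 327 + 724 = 1051
Total weight = 7283
Weighted proportion = 1051 / 7283 = 0.14430866 → 14.430866%

14.4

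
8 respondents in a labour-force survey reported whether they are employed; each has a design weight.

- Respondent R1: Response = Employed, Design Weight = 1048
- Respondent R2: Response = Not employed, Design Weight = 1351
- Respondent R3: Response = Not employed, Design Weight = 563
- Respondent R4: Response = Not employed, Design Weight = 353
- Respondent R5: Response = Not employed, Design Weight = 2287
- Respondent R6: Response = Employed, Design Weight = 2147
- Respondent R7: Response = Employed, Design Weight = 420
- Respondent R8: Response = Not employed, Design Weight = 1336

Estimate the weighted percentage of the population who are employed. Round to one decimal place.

Sum of weights for 'Employed' = 1048 + 2147 + 420 = 3615
Total weight = 1048 + 1351 + 563 + 353 + 2287 + 2147 + 420 + 1336 = 9505
Weighted proportion = 3615 / 9505 = 0.38032614 → 38.032614%

38.0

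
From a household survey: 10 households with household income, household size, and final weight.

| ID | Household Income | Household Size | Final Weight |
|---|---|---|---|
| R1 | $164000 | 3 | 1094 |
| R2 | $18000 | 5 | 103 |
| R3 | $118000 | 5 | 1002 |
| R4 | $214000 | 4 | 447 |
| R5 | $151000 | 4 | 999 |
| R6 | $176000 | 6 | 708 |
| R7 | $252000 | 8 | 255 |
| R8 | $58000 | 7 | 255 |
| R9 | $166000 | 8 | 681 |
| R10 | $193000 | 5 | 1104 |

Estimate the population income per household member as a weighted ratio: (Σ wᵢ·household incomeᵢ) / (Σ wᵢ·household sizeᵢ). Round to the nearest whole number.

31987

Σ wᵢ·y = 164000×1094 + 18000×103 + 118000×1002 + 214000×447 + 151000×999 + 176000×708 + 252000×255 + 58000×255 + 166000×681 + 193000×1104
  = 1075789000
Σ wᵢ·x = 3×1094 + 5×103 + 5×1002 + 4×447 + 4×999 + 6×708 + 8×255 + 7×255 + 8×681 + 5×1104
  = 3282 + 515 + 5010 + 1788 + 3996 + 4248 + 2040 + 1785 + 5448 + 5520 = 33632
Ratio = 1075789000 / 33632 = 31987.066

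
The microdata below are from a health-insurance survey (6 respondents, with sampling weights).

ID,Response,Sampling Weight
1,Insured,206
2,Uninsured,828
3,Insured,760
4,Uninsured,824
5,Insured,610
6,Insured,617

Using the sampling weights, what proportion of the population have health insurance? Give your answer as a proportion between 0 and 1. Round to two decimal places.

Sum of weights for 'Insured' = 206 + 760 + 610 + 617 = 2193
Total weight = 206 + 828 + 760 + 824 + 610 + 617 = 3845
Weighted proportion = 2193 / 3845 = 0.57035111

0.57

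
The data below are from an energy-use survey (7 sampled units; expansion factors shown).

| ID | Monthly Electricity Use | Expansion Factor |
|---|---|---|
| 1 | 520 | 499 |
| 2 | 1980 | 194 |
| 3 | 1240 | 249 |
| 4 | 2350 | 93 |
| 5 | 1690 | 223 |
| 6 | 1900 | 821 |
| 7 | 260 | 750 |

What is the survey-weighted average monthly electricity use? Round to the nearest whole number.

Weighted sum = 3302680
Sum of weights = 2829
Weighted mean = 3302680 / 2829 = 1167.4373

1167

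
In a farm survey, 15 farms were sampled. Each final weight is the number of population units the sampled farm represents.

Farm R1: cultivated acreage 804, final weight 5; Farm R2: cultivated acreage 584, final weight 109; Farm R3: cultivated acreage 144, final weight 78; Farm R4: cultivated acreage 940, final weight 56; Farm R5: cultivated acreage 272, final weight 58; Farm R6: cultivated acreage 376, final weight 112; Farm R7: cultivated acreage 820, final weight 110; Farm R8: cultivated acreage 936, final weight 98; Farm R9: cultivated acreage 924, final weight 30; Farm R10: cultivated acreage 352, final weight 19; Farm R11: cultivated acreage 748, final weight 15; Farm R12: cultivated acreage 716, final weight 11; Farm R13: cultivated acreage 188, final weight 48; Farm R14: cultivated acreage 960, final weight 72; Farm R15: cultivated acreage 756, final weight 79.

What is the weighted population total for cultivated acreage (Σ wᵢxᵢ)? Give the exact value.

Weighted total = 562736

562736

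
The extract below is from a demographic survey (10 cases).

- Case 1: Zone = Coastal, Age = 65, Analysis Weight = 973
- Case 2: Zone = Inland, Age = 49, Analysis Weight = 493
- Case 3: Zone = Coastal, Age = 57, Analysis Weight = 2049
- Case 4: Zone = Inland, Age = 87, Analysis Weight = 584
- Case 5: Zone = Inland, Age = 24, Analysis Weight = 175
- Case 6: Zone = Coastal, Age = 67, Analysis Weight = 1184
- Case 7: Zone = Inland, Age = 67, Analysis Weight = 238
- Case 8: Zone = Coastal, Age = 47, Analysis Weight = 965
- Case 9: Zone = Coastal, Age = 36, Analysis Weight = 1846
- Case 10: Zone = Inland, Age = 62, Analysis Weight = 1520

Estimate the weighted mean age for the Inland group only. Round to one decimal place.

62.9

Inland rows: 2, 4, 5, 7, 10
Weighted sum = 49×493 + 87×584 + 24×175 + 67×238 + 62×1520
  = 189351
Sum of weights = 493 + 584 + 175 + 238 + 1520 = 3010
Weighted mean = 189351 / 3010 = 62.907309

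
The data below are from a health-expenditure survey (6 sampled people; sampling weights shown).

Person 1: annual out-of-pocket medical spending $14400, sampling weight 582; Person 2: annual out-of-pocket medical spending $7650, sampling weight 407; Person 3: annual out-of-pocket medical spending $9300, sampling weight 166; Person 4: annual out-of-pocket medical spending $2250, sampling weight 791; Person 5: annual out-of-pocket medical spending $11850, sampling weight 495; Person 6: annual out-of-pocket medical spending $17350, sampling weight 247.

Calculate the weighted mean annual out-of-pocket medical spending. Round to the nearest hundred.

Weighted sum = 24969100
Sum of weights = 582 + 407 + 166 + 791 + 495 + 247 = 2688
Weighted mean = 24969100 / 2688 = 9289.0997

9300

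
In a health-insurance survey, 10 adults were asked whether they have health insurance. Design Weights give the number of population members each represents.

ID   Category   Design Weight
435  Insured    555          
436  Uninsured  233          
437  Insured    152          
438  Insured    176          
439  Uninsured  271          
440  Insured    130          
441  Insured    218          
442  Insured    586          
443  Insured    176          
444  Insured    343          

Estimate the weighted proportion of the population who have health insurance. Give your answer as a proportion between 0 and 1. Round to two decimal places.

0.82

Sum of weights for 'Insured' = 555 + 152 + 176 + 130 + 218 + 586 + 176 + 343 = 2336
Total weight = 2840
Weighted proportion = 2336 / 2840 = 0.82253521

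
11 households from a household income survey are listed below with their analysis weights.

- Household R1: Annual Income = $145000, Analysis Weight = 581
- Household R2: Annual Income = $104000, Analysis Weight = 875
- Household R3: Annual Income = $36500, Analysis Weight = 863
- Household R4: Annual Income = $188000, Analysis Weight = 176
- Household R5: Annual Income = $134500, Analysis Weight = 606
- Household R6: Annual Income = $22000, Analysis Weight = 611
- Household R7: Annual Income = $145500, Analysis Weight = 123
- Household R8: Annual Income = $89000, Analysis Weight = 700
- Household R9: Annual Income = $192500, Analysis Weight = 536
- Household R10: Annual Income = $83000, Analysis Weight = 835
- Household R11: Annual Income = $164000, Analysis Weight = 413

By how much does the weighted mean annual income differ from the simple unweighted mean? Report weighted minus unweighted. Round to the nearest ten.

-14860

Unweighted sum = 145000 + 104000 + 36500 + 188000 + 134500 + 22000 + 145500 + 89000 + 192500 + 83000 + 164000 = 1304000
Unweighted mean = 1304000 / 11 = 118545.45
Weighted sum = 145000×581 + 104000×875 + 36500×863 + 188000×176 + 134500×606 + 22000×611 + 145500×123 + 89000×700 + 192500×536 + 83000×835 + 164000×413
  = 84245000 + 91000000 + 31499500 + 33088000 + 81507000 + 13442000 + 17896500 + 62300000 + 103180000 + 69305000 + 67732000 = 655195000
Sum of weights = 581 + 875 + 863 + 176 + 606 + 611 + 123 + 700 + 536 + 835 + 413 = 6319
Weighted mean = 655195000 / 6319 = 103686.5
Difference (weighted minus unweighted) = -14858.954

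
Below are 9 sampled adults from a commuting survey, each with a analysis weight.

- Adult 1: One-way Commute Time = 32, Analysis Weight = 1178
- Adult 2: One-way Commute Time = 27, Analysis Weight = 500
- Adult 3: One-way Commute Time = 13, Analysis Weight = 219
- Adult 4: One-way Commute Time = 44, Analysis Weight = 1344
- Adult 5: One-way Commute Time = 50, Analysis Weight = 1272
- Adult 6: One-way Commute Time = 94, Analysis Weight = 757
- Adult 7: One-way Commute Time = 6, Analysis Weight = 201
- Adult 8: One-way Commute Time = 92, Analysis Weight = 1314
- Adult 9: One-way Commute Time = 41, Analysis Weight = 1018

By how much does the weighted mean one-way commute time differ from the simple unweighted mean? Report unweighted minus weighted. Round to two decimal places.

-8.44

Unweighted sum = 32 + 27 + 13 + 44 + 50 + 94 + 6 + 92 + 41 = 399
Unweighted mean = 399 / 9 = 44.333333
Weighted sum = 32×1178 + 27×500 + 13×219 + 44×1344 + 50×1272 + 94×757 + 6×201 + 92×1314 + 41×1018
  = 411769
Sum of weights = 7803
Weighted mean = 411769 / 7803 = 52.770601
Difference (unweighted minus weighted) = -8.4372677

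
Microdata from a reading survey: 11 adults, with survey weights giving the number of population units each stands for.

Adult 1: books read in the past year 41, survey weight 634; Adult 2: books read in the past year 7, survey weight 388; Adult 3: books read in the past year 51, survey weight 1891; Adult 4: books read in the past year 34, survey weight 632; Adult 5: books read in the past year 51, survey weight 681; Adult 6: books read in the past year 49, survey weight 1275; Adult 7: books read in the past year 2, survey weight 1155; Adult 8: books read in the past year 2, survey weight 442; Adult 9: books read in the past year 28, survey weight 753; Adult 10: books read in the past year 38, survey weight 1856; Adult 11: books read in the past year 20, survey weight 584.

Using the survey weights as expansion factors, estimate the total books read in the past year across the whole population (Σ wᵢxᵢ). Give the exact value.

350331

Weighted total = 41×634 + 7×388 + 51×1891 + 34×632 + 51×681 + 49×1275 + 2×1155 + 2×442 + 28×753 + 38×1856 + 20×584
  = 25994 + 2716 + 96441 + 21488 + 34731 + 62475 + 2310 + 884 + 21084 + 70528 + 11680 = 350331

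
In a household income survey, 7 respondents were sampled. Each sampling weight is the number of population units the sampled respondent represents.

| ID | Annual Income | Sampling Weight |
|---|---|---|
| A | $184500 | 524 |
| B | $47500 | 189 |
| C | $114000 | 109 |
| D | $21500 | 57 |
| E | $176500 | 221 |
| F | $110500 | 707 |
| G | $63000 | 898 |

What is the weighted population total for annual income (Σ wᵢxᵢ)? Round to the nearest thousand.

293011000

Weighted total = 293011000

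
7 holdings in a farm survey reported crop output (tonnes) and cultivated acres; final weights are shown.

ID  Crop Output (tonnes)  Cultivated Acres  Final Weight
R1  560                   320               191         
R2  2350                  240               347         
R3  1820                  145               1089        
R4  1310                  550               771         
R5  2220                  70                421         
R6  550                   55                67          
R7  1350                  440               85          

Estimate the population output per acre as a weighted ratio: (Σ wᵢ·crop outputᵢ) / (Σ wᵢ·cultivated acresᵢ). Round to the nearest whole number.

Σ wᵢ·y = 5000620
Σ wᵢ·x = 320×191 + 240×347 + 145×1089 + 550×771 + 70×421 + 55×67 + 440×85
  = 61120 + 83280 + 157905 + 424050 + 29470 + 3685 + 37400 = 796910
Ratio = 5000620 / 796910 = 6.2750122

6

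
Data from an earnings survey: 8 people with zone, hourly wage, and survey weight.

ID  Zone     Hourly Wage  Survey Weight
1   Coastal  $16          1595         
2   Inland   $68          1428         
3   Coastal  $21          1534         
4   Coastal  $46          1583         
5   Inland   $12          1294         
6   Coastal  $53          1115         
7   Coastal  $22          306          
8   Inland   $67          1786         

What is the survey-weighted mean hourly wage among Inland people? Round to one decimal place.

Inland rows: 2, 5, 8
Weighted sum = 68×1428 + 12×1294 + 67×1786
  = 232294
Sum of weights = 4508
Weighted mean = 232294 / 4508 = 51.529281

51.5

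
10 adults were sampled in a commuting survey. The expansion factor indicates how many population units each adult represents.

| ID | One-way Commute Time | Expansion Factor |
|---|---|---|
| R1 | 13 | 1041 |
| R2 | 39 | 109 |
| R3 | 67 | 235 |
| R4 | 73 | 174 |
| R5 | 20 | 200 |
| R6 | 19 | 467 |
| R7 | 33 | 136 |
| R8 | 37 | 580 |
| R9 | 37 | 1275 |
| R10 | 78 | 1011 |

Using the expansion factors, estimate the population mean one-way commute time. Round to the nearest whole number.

Weighted sum = 13×1041 + 39×109 + 67×235 + 73×174 + 20×200 + 19×467 + 33×136 + 37×580 + 37×1275 + 78×1011
  = 211085
Sum of weights = 5228
Weighted mean = 211085 / 5228 = 40.375861

40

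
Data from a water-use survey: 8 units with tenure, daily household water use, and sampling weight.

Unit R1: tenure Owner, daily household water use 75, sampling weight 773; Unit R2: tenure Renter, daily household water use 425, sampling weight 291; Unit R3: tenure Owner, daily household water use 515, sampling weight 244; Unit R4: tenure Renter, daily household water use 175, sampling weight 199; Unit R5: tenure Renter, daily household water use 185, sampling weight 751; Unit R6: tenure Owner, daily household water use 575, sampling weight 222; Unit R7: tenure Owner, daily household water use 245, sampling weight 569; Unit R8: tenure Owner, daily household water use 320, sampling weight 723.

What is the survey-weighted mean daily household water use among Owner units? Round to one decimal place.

Owner rows: R1, R3, R6, R7, R8
Weighted sum = 682050
Sum of weights = 773 + 244 + 222 + 569 + 723 = 2531
Weighted mean = 682050 / 2531 = 269.47847

269.5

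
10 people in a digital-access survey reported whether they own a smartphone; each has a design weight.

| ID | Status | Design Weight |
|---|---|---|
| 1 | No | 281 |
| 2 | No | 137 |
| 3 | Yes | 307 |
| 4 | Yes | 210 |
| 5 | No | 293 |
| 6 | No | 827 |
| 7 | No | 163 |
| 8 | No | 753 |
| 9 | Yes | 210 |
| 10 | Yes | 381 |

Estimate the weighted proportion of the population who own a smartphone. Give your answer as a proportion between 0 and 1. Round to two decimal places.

Sum of weights for 'Yes' = 307 + 210 + 210 + 381 = 1108
Total weight = 281 + 137 + 307 + 210 + 293 + 827 + 163 + 753 + 210 + 381 = 3562
Weighted proportion = 1108 / 3562 = 0.3110612

0.31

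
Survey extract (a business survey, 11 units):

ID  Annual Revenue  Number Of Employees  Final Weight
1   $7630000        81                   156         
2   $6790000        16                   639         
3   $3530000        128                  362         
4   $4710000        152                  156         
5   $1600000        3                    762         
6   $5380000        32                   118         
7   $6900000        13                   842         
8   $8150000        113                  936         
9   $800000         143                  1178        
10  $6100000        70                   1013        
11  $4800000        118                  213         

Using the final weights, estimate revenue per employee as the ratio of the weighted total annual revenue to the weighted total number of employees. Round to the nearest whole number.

64513

Σ wᵢ·y = 7630000×156 + 6790000×639 + 3530000×362 + 4710000×156 + 1600000×762 + 5380000×118 + 6900000×842 + 8150000×936 + 800000×1178 + 6100000×1013 + 4800000×213
  = 1190280000 + 4338810000 + 1277860000 + 734760000 + 1219200000 + 634840000 + 5809800000 + 7628400000 + 942400000 + 6179300000 + 1022400000 = 30978050000
Σ wᵢ·x = 81×156 + 16×639 + 128×362 + 152×156 + 3×762 + 32×118 + 13×842 + 113×936 + 143×1178 + 70×1013 + 118×213
  = 12636 + 10224 + 46336 + 23712 + 2286 + 3776 + 10946 + 105768 + 168454 + 70910 + 25134 = 480182
Ratio = 30978050000 / 480182 = 64513.143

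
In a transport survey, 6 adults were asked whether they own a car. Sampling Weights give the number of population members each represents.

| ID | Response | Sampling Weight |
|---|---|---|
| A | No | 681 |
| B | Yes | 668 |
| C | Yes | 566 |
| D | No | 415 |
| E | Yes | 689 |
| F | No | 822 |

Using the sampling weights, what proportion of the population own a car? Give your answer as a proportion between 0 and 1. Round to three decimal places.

Sum of weights for 'Yes' = 668 + 566 + 689 = 1923
Total weight = 681 + 668 + 566 + 415 + 689 + 822 = 3841
Weighted proportion = 1923 / 3841 = 0.50065087

0.501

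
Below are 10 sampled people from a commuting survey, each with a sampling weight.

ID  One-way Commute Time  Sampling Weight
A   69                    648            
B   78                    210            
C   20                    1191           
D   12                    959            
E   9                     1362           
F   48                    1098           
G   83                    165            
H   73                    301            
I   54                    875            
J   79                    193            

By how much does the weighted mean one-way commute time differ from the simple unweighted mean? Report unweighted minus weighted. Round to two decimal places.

15.43

Unweighted sum = 69 + 78 + 20 + 12 + 9 + 48 + 83 + 73 + 54 + 79 = 525
Unweighted mean = 525 / 10 = 52.5
Weighted sum = 69×648 + 78×210 + 20×1191 + 12×959 + 9×1362 + 48×1098 + 83×165 + 73×301 + 54×875 + 79×193
  = 44712 + 16380 + 23820 + 11508 + 12258 + 52704 + 13695 + 21973 + 47250 + 15247 = 259547
Sum of weights = 648 + 210 + 1191 + 959 + 1362 + 1098 + 165 + 301 + 875 + 193 = 7002
Weighted mean = 259547 / 7002 = 37.067552
Difference (unweighted minus weighted) = 15.432448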